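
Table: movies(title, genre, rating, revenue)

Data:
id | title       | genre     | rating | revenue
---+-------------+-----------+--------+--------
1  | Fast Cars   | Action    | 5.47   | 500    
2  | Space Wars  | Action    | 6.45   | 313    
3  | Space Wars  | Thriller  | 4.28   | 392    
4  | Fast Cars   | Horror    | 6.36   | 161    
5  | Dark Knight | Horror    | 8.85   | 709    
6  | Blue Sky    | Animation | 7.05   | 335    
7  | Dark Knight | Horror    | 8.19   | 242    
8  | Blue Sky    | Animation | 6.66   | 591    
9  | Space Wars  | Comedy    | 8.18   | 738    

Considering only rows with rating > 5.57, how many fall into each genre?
SELECT genre, COUNT(*)
FROM movies
WHERE rating > 5.57
GROUP BY genre

Note: WHERE filters rows before grouping.

Result:
  Action: 1
  Animation: 2
  Comedy: 1
  Horror: 3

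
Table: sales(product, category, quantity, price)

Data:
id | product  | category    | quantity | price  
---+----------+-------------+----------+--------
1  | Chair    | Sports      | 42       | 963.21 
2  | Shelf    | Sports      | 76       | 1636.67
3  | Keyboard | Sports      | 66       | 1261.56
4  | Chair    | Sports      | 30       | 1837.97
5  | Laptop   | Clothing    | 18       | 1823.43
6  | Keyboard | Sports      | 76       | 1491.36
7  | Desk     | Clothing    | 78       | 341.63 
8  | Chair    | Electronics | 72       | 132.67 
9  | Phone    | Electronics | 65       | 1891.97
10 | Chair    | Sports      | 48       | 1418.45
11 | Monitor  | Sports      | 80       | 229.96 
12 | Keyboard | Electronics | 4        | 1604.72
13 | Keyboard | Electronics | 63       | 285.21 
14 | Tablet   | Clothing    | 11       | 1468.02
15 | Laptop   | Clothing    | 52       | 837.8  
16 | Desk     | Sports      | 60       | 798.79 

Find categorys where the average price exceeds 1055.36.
SELECT category, AVG(price)
FROM sales
GROUP BY category
HAVING AVG(price) > 1055.36

Result:
  Clothing: avg=1117.72
  Sports: avg=1204.75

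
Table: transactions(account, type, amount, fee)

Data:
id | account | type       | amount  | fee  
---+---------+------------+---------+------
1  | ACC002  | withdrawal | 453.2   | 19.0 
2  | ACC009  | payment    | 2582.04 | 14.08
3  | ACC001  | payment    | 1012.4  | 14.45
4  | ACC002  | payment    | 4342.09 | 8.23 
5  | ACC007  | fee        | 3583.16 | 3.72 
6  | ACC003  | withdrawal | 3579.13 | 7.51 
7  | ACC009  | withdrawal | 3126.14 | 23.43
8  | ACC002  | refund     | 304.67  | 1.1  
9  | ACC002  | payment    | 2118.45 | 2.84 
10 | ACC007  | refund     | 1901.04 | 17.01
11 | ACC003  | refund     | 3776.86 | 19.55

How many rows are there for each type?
SELECT type, COUNT(*) as count
FROM transactions
GROUP BY type

Result:
  fee: 1
  payment: 4
  refund: 3
  withdrawal: 3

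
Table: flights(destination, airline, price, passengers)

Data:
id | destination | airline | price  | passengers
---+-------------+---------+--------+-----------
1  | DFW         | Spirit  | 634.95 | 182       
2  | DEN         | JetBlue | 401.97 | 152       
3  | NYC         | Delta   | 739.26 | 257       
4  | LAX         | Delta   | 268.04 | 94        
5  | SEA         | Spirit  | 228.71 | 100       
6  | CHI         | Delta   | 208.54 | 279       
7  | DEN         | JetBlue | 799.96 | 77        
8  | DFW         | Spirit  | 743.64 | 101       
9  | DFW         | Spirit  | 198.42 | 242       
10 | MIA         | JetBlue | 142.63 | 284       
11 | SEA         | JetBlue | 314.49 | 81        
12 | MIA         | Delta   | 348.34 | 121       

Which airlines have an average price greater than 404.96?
SELECT airline, AVG(price)
FROM flights
GROUP BY airline
HAVING AVG(price) > 404.96

Result:
  JetBlue: avg=414.76
  Spirit: avg=451.43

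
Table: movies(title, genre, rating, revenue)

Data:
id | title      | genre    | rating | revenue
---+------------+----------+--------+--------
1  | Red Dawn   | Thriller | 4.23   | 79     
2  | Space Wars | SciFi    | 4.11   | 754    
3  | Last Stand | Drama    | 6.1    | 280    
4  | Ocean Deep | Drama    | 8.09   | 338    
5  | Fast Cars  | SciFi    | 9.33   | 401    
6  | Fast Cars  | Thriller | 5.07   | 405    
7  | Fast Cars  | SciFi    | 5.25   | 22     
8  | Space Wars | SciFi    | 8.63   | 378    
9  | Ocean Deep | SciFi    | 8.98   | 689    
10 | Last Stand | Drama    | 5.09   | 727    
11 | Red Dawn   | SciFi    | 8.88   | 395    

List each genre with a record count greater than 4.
SELECT genre, COUNT(*) as cnt
FROM movies
GROUP BY genre
HAVING COUNT(*) > 4

Result:
  SciFi: 6

Note: HAVING filters groups after aggregation, WHERE filters rows before.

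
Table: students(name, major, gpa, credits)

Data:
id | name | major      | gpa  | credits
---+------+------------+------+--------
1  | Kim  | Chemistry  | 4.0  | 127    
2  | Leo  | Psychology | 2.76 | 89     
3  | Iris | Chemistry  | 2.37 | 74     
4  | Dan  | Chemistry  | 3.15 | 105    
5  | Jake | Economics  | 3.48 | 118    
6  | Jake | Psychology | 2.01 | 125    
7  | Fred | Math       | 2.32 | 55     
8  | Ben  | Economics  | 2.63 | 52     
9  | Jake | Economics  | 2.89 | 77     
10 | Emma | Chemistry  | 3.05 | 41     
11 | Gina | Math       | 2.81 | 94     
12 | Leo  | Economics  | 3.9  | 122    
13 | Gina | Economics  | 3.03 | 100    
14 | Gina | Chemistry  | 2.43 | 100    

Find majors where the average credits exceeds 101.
SELECT major, AVG(credits)
FROM students
GROUP BY major
HAVING AVG(credits) > 101

Result:
  Psychology: avg=107.00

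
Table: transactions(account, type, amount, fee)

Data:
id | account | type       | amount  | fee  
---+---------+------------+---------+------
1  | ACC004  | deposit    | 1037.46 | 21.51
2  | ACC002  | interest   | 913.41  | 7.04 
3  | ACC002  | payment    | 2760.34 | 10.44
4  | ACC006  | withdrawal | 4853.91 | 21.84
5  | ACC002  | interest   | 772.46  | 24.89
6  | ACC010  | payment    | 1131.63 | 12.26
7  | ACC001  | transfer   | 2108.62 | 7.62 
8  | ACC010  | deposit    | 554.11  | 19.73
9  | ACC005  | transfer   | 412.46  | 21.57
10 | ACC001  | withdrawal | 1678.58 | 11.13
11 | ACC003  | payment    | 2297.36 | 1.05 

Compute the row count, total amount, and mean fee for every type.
SELECT type,
       COUNT(*) as cnt,
       SUM(amount) as total_amount,
       AVG(fee) as avg_fee
FROM transactions
GROUP BY type

Result:
  deposit: 2 records, 1591.57 total amount, 20.62 avg fee
  interest: 2 records, 1685.87 total amount, 15.97 avg fee
  payment: 3 records, 6189.33 total amount, 7.92 avg fee
  transfer: 2 records, 2521.08 total amount, 14.60 avg fee
  withdrawal: 2 records, 6532.49 total amount, 16.49 avg fee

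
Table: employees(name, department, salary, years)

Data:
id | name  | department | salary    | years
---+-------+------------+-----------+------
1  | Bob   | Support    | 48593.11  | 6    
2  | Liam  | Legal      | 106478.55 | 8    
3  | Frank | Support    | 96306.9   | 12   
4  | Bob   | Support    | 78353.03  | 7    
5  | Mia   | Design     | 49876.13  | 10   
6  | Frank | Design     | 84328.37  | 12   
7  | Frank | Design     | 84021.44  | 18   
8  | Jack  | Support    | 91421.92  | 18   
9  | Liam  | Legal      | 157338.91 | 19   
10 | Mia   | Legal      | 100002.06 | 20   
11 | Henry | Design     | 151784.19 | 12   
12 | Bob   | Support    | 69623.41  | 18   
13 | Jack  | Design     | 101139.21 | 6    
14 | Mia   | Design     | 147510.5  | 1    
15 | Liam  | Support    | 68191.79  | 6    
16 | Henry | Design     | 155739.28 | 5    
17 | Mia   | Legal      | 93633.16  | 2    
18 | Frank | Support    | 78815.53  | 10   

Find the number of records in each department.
SELECT department, COUNT(*) as count
FROM employees
GROUP BY department

Result:
  Design: 7
  Legal: 4
  Support: 7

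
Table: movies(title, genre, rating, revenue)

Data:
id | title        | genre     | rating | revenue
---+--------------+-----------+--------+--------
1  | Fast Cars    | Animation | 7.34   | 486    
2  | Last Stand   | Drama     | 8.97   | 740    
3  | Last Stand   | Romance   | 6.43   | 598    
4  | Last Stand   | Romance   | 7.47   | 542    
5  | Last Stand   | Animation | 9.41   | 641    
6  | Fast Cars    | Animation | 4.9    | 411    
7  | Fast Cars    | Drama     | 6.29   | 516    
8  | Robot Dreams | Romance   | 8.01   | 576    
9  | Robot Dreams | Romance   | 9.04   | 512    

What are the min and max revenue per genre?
SELECT genre, MIN(revenue), MAX(revenue)
FROM movies
GROUP BY genre

Result:
  Animation: min=411, max=641
  Drama: min=516, max=740
  Romance: min=512, max=598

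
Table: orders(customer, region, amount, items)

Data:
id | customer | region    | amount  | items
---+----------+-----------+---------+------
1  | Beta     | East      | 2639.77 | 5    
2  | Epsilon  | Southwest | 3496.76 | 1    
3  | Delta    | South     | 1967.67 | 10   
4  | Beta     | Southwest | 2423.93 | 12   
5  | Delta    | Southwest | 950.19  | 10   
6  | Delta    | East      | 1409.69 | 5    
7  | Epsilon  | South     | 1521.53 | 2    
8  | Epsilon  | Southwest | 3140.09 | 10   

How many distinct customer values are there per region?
SELECT region, COUNT(DISTINCT customer)
FROM orders
GROUP BY region

Result:
  East: 2 distinct
  South: 2 distinct
  Southwest: 3 distinct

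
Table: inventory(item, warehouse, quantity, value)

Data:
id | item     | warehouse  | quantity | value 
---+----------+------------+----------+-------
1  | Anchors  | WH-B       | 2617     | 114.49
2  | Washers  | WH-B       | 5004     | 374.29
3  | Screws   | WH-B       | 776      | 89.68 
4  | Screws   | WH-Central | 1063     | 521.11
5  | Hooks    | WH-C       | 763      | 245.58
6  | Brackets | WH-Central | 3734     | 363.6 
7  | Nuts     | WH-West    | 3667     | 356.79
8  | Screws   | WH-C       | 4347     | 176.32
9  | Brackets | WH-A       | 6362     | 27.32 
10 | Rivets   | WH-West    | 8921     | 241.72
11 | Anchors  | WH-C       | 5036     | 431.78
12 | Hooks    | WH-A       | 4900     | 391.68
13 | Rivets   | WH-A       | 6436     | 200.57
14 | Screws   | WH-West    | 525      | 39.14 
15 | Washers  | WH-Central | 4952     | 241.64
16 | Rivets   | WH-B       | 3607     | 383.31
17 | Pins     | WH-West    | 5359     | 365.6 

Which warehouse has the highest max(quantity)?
SELECT warehouse, MAX(quantity) as val
FROM inventory
GROUP BY warehouse
ORDER BY val DESC
LIMIT 1

Result: WH-West with max(quantity) = 8921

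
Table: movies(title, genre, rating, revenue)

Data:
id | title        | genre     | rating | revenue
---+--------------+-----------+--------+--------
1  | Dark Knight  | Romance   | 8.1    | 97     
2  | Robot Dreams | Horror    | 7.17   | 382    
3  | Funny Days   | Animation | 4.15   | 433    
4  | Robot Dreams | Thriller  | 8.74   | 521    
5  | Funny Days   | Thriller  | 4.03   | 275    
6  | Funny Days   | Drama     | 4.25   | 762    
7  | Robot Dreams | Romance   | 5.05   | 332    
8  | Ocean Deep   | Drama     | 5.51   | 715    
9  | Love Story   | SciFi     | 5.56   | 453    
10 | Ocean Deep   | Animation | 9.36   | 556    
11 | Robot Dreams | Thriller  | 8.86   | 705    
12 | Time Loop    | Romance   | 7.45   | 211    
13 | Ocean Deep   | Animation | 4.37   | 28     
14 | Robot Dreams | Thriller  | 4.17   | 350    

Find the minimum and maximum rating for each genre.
SELECT genre, MIN(rating), MAX(rating)
FROM movies
GROUP BY genre

Result:
  Animation: min=4.15, max=9.36
  Drama: min=4.25, max=5.51
  Horror: min=7.17, max=7.17
  Romance: min=5.05, max=8.10
  SciFi: min=5.56, max=5.56
  Thriller: min=4.03, max=8.86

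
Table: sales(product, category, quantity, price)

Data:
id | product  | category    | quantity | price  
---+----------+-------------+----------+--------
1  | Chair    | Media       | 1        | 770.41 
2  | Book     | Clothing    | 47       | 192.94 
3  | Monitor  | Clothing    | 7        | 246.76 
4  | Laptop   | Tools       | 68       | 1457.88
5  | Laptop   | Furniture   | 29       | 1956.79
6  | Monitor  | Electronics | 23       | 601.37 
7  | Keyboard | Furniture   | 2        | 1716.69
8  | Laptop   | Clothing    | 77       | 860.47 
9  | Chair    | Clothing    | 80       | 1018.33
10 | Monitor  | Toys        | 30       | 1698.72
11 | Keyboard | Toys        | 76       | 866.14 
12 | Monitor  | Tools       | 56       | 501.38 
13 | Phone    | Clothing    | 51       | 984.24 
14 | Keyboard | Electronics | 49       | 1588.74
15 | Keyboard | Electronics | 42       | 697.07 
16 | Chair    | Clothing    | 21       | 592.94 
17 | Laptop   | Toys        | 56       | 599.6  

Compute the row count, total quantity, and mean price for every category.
SELECT category,
       COUNT(*) as cnt,
       SUM(quantity) as total_quantity,
       AVG(price) as avg_price
FROM sales
GROUP BY category

Result:
  Clothing: 6 records, 283 total quantity, 649.28 avg price
  Electronics: 3 records, 114 total quantity, 962.39 avg price
  Furniture: 2 records, 31 total quantity, 1836.74 avg price
  Media: 1 records, 1 total quantity, 770.41 avg price
  Tools: 2 records, 124 total quantity, 979.63 avg price
  Toys: 3 records, 162 total quantity, 1054.82 avg price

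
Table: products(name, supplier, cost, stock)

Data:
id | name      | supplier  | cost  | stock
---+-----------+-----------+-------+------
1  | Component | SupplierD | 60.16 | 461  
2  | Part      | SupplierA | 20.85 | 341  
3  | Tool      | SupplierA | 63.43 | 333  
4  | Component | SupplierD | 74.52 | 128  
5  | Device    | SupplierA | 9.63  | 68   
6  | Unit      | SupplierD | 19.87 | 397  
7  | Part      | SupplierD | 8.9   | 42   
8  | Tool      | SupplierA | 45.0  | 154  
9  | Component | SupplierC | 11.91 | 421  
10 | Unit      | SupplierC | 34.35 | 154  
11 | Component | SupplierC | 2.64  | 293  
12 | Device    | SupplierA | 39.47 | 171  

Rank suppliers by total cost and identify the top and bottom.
SELECT supplier, SUM(cost)
FROM products
GROUP BY supplier
ORDER BY SUM(cost)

All groups:
  SupplierC: 48.90
  SupplierD: 163.45
  SupplierA: 178.38

Highest: SupplierA (178.38)
Lowest: SupplierC (48.90)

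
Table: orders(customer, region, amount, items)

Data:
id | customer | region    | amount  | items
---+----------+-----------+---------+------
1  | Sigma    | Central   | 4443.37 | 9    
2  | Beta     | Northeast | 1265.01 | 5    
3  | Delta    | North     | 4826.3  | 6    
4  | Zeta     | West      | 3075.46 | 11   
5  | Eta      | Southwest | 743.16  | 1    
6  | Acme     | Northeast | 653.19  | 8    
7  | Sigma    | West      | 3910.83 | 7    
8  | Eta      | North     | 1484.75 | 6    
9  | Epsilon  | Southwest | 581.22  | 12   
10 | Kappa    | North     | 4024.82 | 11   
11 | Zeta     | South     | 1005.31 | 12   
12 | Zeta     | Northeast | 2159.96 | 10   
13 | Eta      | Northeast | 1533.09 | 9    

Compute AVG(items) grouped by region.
SELECT region, AVG(items) as result
FROM orders
GROUP BY region

Result:
  Central: 9.00
  North: 7.67
  Northeast: 8.00
  South: 12.00
  Southwest: 6.50
  West: 9.00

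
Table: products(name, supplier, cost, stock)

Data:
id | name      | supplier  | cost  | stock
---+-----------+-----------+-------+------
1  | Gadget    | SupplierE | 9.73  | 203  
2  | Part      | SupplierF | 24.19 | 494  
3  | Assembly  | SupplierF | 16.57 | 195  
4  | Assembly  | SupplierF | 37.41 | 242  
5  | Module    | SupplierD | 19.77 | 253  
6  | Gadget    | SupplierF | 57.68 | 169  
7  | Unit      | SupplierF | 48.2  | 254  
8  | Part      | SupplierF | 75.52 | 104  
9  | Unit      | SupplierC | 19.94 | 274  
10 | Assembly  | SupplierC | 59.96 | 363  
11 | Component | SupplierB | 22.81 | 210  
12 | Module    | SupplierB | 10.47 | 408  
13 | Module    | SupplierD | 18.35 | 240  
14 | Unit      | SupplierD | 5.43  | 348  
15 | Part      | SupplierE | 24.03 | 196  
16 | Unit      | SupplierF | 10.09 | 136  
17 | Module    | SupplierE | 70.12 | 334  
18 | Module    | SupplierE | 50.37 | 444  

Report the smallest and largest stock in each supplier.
SELECT supplier, MIN(stock), MAX(stock)
FROM products
GROUP BY supplier

Result:
  SupplierB: min=210, max=408
  SupplierC: min=274, max=363
  SupplierD: min=240, max=348
  SupplierE: min=196, max=444
  SupplierF: min=104, max=494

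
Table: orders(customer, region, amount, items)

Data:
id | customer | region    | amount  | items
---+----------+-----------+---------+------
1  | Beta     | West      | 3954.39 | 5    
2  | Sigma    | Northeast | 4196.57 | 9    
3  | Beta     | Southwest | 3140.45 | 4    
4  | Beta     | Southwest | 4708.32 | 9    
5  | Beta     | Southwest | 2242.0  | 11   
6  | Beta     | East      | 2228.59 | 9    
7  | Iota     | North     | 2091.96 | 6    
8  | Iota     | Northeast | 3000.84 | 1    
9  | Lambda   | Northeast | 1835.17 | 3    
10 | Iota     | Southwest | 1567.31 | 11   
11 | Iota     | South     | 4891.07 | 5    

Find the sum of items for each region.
SELECT region, SUM(items) as result
FROM orders
GROUP BY region

Result:
  East: 9
  North: 6
  Northeast: 13
  South: 5
  Southwest: 35
  West: 5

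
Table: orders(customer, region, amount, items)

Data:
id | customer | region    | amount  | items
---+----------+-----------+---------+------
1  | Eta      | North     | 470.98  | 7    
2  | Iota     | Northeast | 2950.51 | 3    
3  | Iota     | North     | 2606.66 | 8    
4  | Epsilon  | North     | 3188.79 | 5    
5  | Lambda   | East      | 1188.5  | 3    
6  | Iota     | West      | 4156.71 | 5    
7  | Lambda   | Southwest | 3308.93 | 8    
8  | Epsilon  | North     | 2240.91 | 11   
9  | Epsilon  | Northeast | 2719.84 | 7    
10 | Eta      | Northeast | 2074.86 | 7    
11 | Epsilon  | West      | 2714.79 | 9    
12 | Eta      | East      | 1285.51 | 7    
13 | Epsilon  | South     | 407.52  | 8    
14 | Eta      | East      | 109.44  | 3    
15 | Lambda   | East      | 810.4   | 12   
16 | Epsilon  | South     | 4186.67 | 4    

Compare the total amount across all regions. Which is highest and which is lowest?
SELECT region, SUM(amount)
FROM orders
GROUP BY region
ORDER BY SUM(amount)

All groups:
  Southwest: 3308.93
  East: 3393.85
  South: 4594.19
  West: 6871.50
  Northeast: 7745.21
  North: 8507.34

Highest: North (8507.34)
Lowest: Southwest (3308.93)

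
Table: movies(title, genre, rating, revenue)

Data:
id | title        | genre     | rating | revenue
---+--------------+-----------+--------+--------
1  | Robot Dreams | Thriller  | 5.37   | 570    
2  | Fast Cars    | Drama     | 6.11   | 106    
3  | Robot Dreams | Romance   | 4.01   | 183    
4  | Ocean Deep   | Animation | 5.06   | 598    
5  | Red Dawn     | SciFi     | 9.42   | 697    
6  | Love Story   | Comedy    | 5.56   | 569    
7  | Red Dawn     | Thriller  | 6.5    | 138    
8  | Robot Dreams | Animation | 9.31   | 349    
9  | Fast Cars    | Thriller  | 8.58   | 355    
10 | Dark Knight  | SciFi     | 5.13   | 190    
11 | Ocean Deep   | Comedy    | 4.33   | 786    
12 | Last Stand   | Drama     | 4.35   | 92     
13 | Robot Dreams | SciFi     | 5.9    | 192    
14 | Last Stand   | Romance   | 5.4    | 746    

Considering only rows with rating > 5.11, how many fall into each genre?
SELECT genre, COUNT(*)
FROM movies
WHERE rating > 5.11
GROUP BY genre

Note: WHERE filters rows before grouping.

Result:
  Animation: 1
  Comedy: 1
  Drama: 1
  Romance: 1
  SciFi: 3
  Thriller: 3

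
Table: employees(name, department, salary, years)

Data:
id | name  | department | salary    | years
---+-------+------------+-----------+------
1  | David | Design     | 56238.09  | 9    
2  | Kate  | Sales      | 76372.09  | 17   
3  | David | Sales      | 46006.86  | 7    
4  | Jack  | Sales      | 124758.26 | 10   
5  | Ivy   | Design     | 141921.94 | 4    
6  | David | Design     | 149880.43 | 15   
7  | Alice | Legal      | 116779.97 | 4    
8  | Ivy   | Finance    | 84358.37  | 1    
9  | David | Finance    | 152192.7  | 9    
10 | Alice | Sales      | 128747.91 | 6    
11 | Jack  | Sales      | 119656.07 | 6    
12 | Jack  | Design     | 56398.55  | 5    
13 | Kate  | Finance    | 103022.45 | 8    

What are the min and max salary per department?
SELECT department, MIN(salary), MAX(salary)
FROM employees
GROUP BY department

Result:
  Design: min=56238.09, max=149880.43
  Finance: min=84358.37, max=152192.70
  Legal: min=116779.97, max=116779.97
  Sales: min=46006.86, max=128747.91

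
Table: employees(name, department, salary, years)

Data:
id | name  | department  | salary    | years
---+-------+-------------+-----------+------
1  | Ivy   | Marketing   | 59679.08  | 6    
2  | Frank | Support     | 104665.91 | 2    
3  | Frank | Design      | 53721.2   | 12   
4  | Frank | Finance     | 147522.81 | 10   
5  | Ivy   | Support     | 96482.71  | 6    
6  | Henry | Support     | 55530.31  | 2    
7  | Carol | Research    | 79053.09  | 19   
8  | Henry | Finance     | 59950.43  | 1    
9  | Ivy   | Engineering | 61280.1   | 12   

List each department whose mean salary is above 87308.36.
SELECT department, AVG(salary)
FROM employees
GROUP BY department
HAVING AVG(salary) > 87308.36

Result:
  Finance: avg=103736.62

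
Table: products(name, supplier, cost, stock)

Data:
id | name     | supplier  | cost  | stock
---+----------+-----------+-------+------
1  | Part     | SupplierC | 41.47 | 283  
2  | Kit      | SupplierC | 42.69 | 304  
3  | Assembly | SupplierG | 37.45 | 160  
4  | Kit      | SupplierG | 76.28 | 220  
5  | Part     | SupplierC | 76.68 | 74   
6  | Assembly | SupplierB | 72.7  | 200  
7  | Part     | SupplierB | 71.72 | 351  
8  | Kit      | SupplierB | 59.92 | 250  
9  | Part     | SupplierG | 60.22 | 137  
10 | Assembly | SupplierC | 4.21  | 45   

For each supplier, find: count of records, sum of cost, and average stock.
SELECT supplier,
       COUNT(*) as cnt,
       SUM(cost) as total_cost,
       AVG(stock) as avg_stock
FROM products
GROUP BY supplier

Result:
  SupplierB: 3 records, 204.34 total cost, 267.00 avg stock
  SupplierC: 4 records, 165.05 total cost, 176.50 avg stock
  SupplierG: 3 records, 173.95 total cost, 172.33 avg stock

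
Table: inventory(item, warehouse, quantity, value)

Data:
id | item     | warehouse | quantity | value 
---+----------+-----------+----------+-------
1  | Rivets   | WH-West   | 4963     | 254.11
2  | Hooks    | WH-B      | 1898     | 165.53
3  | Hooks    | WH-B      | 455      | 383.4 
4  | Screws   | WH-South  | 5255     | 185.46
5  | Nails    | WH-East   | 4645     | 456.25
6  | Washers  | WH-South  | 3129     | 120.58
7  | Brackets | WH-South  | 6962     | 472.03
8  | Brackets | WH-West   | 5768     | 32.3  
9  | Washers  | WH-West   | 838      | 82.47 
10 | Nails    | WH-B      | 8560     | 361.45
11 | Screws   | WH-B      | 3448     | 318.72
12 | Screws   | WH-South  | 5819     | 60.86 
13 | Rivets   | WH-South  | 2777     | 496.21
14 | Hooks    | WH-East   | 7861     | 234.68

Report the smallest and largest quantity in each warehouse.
SELECT warehouse, MIN(quantity), MAX(quantity)
FROM inventory
GROUP BY warehouse

Result:
  WH-B: min=455, max=8560
  WH-East: min=4645, max=7861
  WH-South: min=2777, max=6962
  WH-West: min=838, max=5768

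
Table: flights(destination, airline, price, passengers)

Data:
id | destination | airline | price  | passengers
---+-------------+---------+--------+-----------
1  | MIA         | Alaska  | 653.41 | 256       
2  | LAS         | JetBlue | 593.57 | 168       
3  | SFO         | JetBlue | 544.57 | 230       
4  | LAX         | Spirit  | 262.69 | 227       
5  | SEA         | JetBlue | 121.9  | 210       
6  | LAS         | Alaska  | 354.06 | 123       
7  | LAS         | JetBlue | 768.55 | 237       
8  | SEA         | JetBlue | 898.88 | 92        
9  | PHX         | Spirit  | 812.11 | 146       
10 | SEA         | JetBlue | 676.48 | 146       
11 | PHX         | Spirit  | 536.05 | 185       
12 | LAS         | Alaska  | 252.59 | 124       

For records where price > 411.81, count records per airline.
SELECT airline, COUNT(*)
FROM flights
WHERE price > 411.81
GROUP BY airline

Note: WHERE filters rows before grouping.

Result:
  Alaska: 1
  JetBlue: 5
  Spirit: 2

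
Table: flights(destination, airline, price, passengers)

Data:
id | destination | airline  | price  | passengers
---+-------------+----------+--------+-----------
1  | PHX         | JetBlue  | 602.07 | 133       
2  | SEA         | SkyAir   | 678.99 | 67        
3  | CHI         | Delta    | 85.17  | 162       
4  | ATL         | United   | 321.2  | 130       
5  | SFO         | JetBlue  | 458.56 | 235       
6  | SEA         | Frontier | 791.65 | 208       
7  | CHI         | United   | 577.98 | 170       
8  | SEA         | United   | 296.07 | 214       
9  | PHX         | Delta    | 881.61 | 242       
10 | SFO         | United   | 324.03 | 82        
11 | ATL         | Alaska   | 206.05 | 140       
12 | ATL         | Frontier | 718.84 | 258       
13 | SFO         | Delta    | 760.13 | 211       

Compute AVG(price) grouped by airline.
SELECT airline, AVG(price) as result
FROM flights
GROUP BY airline

Result:
  Alaska: 206.05
  Delta: 575.64
  Frontier: 755.25
  JetBlue: 530.32
  SkyAir: 678.99
  United: 379.82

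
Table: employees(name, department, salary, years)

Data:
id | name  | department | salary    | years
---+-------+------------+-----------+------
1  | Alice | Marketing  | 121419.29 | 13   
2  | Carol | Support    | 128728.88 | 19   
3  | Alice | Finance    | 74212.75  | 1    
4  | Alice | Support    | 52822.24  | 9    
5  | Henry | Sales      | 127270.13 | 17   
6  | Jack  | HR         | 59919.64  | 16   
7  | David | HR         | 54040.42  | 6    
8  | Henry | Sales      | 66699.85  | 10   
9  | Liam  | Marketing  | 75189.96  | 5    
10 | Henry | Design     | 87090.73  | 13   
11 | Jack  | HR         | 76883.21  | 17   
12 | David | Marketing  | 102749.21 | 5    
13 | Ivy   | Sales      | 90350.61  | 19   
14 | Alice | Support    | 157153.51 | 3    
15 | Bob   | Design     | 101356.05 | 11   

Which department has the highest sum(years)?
SELECT department, SUM(years) as val
FROM employees
GROUP BY department
ORDER BY val DESC
LIMIT 1

Result: Sales with sum(years) = 46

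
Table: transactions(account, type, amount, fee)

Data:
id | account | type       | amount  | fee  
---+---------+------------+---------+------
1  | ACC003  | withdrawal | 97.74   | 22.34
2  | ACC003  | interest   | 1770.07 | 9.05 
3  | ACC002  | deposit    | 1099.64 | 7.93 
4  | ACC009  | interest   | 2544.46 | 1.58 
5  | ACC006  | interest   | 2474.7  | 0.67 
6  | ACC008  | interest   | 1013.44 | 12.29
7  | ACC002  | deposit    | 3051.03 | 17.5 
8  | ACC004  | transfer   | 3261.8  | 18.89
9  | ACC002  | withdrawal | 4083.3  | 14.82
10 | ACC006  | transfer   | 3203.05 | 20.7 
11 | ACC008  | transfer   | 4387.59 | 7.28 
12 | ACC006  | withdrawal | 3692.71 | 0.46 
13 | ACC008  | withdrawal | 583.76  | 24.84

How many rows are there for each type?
SELECT type, COUNT(*) as count
FROM transactions
GROUP BY type

Result:
  deposit: 2
  interest: 4
  transfer: 3
  withdrawal: 4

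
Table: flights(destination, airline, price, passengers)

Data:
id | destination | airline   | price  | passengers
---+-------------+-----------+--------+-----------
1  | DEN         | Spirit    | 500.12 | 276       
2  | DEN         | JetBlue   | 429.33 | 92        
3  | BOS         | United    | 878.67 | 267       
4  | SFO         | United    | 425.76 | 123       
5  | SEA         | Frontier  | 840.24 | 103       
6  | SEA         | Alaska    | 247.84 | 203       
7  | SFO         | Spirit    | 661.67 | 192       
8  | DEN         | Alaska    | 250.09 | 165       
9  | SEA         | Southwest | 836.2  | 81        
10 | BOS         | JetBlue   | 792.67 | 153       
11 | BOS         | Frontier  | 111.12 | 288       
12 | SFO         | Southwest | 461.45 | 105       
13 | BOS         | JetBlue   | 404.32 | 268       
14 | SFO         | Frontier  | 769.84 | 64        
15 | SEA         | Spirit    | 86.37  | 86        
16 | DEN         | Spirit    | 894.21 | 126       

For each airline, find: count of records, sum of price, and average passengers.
SELECT airline,
       COUNT(*) as cnt,
       SUM(price) as total_price,
       AVG(passengers) as avg_passengers
FROM flights
GROUP BY airline

Result:
  Alaska: 2 records, 497.93 total price, 184.00 avg passengers
  Frontier: 3 records, 1721.20 total price, 151.67 avg passengers
  JetBlue: 3 records, 1626.32 total price, 171.00 avg passengers
  Southwest: 2 records, 1297.65 total price, 93.00 avg passengers
  Spirit: 4 records, 2142.37 total price, 170.00 avg passengers
  United: 2 records, 1304.43 total price, 195.00 avg passengers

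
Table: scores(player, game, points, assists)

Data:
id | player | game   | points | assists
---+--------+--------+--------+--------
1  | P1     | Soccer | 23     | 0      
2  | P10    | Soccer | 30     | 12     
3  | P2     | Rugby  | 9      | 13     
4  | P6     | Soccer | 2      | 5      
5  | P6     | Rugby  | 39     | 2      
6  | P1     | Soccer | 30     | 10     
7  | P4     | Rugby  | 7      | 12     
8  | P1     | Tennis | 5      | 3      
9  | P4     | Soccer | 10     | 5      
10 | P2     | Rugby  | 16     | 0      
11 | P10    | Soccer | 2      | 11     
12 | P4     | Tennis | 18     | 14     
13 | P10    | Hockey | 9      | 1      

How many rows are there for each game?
SELECT game, COUNT(*) as count
FROM scores
GROUP BY game

Result:
  Hockey: 1
  Rugby: 4
  Soccer: 6
  Tennis: 2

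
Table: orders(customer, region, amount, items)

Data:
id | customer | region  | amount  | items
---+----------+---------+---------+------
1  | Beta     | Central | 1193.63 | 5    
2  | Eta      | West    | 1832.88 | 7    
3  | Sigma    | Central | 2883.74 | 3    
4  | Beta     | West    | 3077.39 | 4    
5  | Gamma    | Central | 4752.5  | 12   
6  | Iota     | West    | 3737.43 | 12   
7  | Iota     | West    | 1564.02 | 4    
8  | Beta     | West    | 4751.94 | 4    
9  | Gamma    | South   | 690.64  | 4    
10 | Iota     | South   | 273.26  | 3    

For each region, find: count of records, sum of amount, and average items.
SELECT region,
       COUNT(*) as cnt,
       SUM(amount) as total_amount,
       AVG(items) as avg_items
FROM orders
GROUP BY region

Result:
  Central: 3 records, 8829.87 total amount, 6.67 avg items
  South: 2 records, 963.90 total amount, 3.50 avg items
  West: 5 records, 14963.66 total amount, 6.20 avg items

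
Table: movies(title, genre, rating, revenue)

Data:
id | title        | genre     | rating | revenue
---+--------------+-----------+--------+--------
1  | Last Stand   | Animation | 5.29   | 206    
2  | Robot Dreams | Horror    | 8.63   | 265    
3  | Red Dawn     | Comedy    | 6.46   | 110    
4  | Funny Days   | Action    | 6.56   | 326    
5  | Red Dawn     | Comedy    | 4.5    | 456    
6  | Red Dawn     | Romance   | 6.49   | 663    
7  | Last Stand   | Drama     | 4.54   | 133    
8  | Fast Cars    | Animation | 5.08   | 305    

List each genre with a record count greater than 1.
SELECT genre, COUNT(*) as cnt
FROM movies
GROUP BY genre
HAVING COUNT(*) > 1

Result:
  Animation: 2
  Comedy: 2

Note: HAVING filters groups after aggregation, WHERE filters rows before.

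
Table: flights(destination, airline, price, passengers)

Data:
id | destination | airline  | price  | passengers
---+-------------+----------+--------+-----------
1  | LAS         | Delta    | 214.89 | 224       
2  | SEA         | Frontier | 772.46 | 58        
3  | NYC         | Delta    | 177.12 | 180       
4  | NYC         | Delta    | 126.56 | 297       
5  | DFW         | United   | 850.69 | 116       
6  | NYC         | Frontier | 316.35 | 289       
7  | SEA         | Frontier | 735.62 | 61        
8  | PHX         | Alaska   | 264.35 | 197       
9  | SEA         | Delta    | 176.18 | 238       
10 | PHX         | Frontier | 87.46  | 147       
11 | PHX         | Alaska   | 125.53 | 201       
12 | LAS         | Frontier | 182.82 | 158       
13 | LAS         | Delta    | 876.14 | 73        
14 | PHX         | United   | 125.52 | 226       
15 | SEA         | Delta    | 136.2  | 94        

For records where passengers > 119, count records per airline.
SELECT airline, COUNT(*)
FROM flights
WHERE passengers > 119
GROUP BY airline

Note: WHERE filters rows before grouping.

Result:
  Alaska: 2
  Delta: 4
  Frontier: 3
  United: 1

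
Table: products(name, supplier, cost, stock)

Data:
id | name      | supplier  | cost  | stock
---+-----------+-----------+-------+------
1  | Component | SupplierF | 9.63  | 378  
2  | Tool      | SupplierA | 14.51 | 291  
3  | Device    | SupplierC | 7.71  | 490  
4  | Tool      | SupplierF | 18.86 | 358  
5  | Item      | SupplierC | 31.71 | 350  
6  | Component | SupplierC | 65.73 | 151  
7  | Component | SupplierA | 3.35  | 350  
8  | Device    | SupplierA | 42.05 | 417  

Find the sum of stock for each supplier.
SELECT supplier, SUM(stock) as result
FROM products
GROUP BY supplier

Result:
  SupplierA: 1058
  SupplierC: 991
  SupplierF: 736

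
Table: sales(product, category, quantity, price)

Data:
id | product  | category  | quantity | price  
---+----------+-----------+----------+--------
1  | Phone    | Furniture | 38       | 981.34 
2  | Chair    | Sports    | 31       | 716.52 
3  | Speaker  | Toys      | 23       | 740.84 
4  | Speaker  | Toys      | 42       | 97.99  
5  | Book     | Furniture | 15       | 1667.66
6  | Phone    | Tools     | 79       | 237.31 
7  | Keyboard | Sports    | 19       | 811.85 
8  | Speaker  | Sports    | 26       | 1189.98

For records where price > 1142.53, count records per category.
SELECT category, COUNT(*)
FROM sales
WHERE price > 1142.53
GROUP BY category

Note: WHERE filters rows before grouping.

Result:
  Furniture: 1
  Sports: 1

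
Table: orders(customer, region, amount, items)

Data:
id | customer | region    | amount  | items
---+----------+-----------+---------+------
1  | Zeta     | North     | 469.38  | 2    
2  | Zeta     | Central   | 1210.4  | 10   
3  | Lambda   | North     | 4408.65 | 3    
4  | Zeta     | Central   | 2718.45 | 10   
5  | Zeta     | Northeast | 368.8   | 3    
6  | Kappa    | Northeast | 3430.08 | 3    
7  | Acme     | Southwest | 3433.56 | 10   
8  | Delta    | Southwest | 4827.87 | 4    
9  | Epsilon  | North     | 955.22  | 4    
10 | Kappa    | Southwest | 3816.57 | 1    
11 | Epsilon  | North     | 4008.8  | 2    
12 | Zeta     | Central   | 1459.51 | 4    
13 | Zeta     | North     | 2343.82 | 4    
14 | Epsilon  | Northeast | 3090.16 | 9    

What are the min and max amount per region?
SELECT region, MIN(amount), MAX(amount)
FROM orders
GROUP BY region

Result:
  Central: min=1210.40, max=2718.45
  North: min=469.38, max=4408.65
  Northeast: min=368.80, max=3430.08
  Southwest: min=3433.56, max=4827.87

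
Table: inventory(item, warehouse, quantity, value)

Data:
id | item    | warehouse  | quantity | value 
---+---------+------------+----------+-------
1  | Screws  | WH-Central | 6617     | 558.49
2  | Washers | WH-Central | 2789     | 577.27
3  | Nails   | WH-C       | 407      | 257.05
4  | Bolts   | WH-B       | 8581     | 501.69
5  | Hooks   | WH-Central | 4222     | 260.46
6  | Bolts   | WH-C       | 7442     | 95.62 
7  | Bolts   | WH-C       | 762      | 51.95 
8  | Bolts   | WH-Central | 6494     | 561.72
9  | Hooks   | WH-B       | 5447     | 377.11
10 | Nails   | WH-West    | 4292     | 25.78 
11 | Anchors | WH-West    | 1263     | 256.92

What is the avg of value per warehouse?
SELECT warehouse, AVG(value) as result
FROM inventory
GROUP BY warehouse

Result:
  WH-B: 439.40
  WH-C: 134.87
  WH-Central: 489.49
  WH-West: 141.35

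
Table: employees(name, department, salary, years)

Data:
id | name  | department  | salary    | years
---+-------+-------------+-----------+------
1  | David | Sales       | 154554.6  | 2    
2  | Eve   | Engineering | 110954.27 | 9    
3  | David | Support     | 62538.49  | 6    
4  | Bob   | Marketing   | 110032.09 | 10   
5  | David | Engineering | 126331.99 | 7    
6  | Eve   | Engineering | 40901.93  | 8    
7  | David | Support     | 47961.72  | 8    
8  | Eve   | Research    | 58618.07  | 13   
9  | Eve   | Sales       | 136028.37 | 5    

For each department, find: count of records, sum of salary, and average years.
SELECT department,
       COUNT(*) as cnt,
       SUM(salary) as total_salary,
       AVG(years) as avg_years
FROM employees
GROUP BY department

Result:
  Engineering: 3 records, 278188.19 total salary, 8.00 avg years
  Marketing: 1 records, 110032.09 total salary, 10.00 avg years
  Research: 1 records, 58618.07 total salary, 13.00 avg years
  Sales: 2 records, 290582.97 total salary, 3.50 avg years
  Support: 2 records, 110500.21 total salary, 7.00 avg years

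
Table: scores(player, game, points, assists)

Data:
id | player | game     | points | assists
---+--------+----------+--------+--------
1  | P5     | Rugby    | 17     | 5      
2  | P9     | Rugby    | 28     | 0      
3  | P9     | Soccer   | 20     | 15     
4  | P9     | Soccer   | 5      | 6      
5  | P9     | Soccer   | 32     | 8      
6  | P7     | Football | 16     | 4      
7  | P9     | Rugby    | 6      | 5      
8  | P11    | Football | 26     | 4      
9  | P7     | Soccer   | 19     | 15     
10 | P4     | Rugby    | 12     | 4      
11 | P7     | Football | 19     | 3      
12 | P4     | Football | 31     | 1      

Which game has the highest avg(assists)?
SELECT game, AVG(assists) as val
FROM scores
GROUP BY game
ORDER BY val DESC
LIMIT 1

Result: Soccer with avg(assists) = 11.00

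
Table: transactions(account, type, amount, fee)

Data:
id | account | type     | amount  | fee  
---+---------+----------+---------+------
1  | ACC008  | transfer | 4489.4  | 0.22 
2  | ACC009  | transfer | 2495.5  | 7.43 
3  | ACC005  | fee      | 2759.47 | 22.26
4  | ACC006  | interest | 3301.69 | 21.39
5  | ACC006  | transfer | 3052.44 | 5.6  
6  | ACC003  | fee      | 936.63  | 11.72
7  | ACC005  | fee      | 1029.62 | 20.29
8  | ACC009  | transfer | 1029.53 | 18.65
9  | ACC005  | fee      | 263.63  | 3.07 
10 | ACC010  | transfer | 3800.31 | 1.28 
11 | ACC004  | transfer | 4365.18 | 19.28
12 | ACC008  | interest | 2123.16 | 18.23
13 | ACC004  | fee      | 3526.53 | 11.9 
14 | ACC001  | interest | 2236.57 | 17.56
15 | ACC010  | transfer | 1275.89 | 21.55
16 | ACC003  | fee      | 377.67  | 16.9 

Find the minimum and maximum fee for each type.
SELECT type, MIN(fee), MAX(fee)
FROM transactions
GROUP BY type

Result:
  fee: min=3.07, max=22.26
  interest: min=17.56, max=21.39
  transfer: min=0.22, max=21.55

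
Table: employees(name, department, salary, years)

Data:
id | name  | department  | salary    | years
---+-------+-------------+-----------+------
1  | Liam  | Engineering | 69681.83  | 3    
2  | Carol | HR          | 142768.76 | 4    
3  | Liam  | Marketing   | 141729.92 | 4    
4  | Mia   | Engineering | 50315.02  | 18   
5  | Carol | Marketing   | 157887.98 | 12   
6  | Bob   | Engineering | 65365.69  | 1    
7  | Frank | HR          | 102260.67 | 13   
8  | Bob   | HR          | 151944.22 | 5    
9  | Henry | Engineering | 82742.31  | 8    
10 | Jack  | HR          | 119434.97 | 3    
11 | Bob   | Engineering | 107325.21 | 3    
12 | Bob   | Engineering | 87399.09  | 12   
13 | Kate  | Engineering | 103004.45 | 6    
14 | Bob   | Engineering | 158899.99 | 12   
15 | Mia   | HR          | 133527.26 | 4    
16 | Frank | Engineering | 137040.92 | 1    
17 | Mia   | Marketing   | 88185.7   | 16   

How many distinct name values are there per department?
SELECT department, COUNT(DISTINCT name)
FROM employees
GROUP BY department

Result:
  Engineering: 6 distinct
  HR: 5 distinct
  Marketing: 3 distinct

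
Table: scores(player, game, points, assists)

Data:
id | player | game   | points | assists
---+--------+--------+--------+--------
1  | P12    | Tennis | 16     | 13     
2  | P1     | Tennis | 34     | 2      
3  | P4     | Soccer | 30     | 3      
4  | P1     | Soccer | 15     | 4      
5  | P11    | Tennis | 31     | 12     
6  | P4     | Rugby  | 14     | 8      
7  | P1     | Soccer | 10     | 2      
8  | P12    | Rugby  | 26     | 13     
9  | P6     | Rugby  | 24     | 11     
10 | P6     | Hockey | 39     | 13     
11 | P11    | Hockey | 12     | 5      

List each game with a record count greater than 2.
SELECT game, COUNT(*) as cnt
FROM scores
GROUP BY game
HAVING COUNT(*) > 2

Result:
  Rugby: 3
  Soccer: 3
  Tennis: 3

Note: HAVING filters groups after aggregation, WHERE filters rows before.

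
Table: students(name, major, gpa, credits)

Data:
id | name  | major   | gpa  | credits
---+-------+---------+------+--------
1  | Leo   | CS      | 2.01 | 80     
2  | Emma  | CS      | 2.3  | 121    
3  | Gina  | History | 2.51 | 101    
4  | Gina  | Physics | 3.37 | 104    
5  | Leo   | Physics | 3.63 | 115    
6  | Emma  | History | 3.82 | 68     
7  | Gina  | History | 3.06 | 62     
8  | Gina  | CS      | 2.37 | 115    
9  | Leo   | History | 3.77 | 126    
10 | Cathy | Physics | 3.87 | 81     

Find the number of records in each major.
SELECT major, COUNT(*) as count
FROM students
GROUP BY major

Result:
  CS: 3
  History: 4
  Physics: 3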